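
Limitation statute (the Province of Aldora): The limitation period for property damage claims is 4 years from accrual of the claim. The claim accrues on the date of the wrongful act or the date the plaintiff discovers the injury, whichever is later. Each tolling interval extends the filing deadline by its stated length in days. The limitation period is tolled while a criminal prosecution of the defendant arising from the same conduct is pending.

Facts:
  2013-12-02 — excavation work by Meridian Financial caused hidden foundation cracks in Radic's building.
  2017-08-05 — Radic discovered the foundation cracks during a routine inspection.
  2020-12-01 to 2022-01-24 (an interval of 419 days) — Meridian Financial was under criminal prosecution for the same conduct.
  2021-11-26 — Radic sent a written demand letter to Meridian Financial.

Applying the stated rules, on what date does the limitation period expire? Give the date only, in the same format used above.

2022-09-28

Because discovery on 2017-08-05 post-dates the 2013-12-02 act, accrual under the later-of rule falls on 2017-08-05.
Adding the 4 years base period to 2017-08-05 gives a deadline of 2021-08-05, before any tolling.
The period was tolled for 419 days by the pending criminal prosecution (2020-12-01 to 2022-01-24), pushing the deadline to 2022-09-28.
The other events in the timeline have no effect on the limitation period under the stated rules.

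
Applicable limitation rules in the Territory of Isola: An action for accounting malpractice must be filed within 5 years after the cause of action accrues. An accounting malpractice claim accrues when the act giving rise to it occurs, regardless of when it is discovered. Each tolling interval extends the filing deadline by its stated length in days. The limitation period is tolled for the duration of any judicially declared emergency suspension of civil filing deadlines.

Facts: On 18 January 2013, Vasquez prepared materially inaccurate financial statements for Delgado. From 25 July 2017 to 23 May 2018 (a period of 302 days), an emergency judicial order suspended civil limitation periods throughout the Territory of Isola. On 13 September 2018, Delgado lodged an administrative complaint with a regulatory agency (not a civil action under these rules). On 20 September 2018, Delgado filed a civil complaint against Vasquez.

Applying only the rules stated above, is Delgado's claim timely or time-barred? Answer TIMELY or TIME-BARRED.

TIMELY

The limitation period began to run on 18 January 2013.
The untolled deadline — 5 years after 18 January 2013 — is 18 January 2018.
The emergency suspension of filing deadlines from 25 July 2017 to 23 May 2018 tolled the period for 302 days, extending the deadline to 16 November 2018.
Nothing else in the chronology tolls or restarts the period.
Delgado filed on 20 September 2018, before the 16 November 2018 deadline, so the action is timely.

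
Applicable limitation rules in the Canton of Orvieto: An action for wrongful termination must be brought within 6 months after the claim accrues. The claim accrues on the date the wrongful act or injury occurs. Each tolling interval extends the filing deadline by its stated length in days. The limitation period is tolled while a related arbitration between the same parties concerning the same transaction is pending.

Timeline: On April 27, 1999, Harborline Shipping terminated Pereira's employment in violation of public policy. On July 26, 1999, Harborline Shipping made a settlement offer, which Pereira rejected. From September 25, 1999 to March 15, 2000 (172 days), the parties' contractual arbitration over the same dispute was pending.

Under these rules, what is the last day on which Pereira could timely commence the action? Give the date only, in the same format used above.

The limitation period began to run on April 27, 1999.
6 months from April 27, 1999 is October 27, 1999.
The pending related arbitration from September 25, 1999 to March 15, 2000 tolled the period for 172 days, extending the deadline to April 16, 2000.
The other events in the timeline have no effect on the limitation period under the stated rules.

April 16, 2000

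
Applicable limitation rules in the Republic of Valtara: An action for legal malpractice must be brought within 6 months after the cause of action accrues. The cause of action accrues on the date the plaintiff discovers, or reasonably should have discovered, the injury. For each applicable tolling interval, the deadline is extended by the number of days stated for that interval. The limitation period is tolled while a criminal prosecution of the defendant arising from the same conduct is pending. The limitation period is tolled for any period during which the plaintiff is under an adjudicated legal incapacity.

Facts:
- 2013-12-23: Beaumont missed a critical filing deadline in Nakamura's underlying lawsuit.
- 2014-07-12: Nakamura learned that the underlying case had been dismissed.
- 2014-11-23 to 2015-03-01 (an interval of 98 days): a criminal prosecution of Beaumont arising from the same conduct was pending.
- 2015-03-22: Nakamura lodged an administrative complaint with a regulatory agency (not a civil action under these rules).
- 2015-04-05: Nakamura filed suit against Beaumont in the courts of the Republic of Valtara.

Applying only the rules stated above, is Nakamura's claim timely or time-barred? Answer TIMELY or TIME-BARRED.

Under the discovery rule, the claim accrued on 2014-07-12, when Nakamura discovered the injury — not on the 2013-12-23 date of the underlying act.
6 months from 2014-07-12 is 2015-01-12.
The pending criminal prosecution from 2014-11-23 to 2015-03-01 tolled the period for 98 days, extending the deadline to 2015-04-20.
Nothing else in the chronology tolls or restarts the period.
The 2015-04-05 filing precedes the 2015-04-20 deadline; the claim is timely.

TIMELY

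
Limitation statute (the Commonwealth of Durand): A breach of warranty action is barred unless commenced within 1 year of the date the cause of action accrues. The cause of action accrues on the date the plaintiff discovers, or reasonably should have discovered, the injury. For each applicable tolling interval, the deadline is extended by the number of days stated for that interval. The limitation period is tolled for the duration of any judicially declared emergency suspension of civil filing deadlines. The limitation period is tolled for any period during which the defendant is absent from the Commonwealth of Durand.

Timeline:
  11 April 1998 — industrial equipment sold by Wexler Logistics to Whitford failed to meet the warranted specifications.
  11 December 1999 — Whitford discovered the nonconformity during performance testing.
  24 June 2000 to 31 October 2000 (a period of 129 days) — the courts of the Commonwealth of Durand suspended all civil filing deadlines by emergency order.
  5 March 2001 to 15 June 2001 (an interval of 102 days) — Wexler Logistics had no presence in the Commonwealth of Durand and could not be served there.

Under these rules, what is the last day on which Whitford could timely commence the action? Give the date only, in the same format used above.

30 July 2001

Under the discovery rule, the claim accrued on 11 December 1999, when Whitford discovered the injury — not on the 11 April 1998 date of the underlying act.
1 year from 11 December 1999 is 11 December 2000.
Because the emergency suspension of filing deadlines ran from 24 June 2000 to 31 October 2000, the deadline is extended by 129 days to 19 April 2001.
The period was tolled for 102 days by the defendant's absence from the jurisdiction (5 March 2001 to 15 June 2001), pushing the deadline to 30 July 2001.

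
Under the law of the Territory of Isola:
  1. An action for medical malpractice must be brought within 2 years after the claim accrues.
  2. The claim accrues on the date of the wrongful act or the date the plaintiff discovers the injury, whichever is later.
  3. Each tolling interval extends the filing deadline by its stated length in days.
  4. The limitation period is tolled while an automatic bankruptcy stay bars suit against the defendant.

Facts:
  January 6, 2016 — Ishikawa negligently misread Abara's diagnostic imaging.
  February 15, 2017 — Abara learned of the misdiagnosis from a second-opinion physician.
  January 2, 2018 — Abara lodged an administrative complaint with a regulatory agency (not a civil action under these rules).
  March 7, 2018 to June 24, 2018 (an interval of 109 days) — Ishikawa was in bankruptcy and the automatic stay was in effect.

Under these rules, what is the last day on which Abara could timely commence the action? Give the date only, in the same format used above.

June 4, 2019

Taking the later of the act (January 6, 2016) and discovery (February 15, 2017), the claim accrued on February 15, 2017.
The untolled deadline — 2 years after February 15, 2017 — is February 15, 2019.
Because the automatic bankruptcy stay ran from March 7, 2018 to June 24, 2018, the deadline is extended by 109 days to June 4, 2019.
The other events in the timeline have no effect on the limitation period under the stated rules.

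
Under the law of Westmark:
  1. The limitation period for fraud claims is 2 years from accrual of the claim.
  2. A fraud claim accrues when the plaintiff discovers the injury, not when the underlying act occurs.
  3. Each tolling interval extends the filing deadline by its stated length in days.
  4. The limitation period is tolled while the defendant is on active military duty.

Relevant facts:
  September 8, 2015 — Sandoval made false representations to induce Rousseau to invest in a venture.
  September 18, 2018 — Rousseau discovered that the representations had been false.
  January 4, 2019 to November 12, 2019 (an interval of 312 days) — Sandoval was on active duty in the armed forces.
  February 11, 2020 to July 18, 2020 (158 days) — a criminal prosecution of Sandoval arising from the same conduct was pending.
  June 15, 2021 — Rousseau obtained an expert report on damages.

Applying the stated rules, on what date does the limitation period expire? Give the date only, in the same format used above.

Under the discovery rule, the claim accrued on September 18, 2018, when Rousseau discovered the injury — not on the September 8, 2015 date of the underlying act.
2 years from September 18, 2018 is September 18, 2020.
Because the defendant's active military service ran from January 4, 2019 to November 12, 2019, the deadline is extended by 312 days to July 27, 2021.
The pending criminal prosecution from February 11, 2020 to July 18, 2020 does not toll the period, because no stated rule makes a criminal prosecution a tolling event.
None of the other events listed affects the running of the period under the stated rules.

July 27, 2021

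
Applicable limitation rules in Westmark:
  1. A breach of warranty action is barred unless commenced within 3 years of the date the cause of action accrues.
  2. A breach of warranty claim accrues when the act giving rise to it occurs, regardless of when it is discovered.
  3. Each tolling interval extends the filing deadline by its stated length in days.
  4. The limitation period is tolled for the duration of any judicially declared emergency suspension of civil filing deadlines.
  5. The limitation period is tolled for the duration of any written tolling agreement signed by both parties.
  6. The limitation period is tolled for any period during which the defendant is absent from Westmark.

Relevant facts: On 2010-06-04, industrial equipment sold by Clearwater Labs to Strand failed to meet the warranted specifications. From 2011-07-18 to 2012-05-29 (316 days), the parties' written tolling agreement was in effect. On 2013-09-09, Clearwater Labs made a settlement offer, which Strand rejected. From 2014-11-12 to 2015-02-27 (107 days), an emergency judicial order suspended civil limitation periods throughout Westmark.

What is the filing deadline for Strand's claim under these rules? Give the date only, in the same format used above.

The cause of action accrued on 2010-06-04, the date of the act.
The untolled deadline — 3 years after 2010-06-04 — is 2013-06-04.
The period was tolled for 316 days by the written tolling agreement (2011-07-18 to 2012-05-29), pushing the deadline to 2014-04-16.
By the time the emergency suspension of filing deadlines began on 2014-11-12, the limitation period had already expired on 2014-04-16; that interval cannot revive it.
Nothing else in the chronology tolls or restarts the period.

2014-04-16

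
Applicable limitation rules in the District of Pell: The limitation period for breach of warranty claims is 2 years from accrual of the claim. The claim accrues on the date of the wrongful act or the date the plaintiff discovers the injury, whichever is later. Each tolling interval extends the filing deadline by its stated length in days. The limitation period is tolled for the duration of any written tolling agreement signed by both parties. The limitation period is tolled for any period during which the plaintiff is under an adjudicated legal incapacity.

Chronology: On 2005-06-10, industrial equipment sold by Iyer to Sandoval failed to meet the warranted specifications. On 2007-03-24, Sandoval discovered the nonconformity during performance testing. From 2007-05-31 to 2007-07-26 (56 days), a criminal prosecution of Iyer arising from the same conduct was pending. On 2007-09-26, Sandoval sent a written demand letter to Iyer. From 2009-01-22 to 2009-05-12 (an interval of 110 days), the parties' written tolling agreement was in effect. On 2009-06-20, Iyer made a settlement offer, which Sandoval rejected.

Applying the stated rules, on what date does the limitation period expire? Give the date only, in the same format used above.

2009-07-12

Taking the later of the act (2005-06-10) and discovery (2007-03-24), the claim accrued on 2007-03-24.
2 years from 2007-03-24 is 2009-03-24.
Because the written tolling agreement ran from 2009-01-22 to 2009-05-12, the deadline is extended by 110 days to 2009-07-12.
Although a criminal prosecution ran from 2007-05-31 to 2007-07-26, the stated rules do not make that a tolling event, so it is disregarded.
None of the other events listed affects the running of the period under the stated rules.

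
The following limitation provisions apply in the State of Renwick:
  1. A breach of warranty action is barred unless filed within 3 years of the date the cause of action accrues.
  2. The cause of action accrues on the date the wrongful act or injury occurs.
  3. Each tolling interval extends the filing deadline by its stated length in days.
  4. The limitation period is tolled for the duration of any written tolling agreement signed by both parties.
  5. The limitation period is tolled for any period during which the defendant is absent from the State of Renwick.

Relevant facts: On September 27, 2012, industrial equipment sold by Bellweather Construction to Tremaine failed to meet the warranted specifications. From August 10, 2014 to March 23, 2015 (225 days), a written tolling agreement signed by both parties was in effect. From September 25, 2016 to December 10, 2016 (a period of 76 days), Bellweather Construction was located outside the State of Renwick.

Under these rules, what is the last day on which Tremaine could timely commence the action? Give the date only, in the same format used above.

May 9, 2016

The claim accrued on September 27, 2012, when the wrongful act occurred.
The untolled deadline — 3 years after September 27, 2012 — is September 27, 2015.
The written tolling agreement from August 10, 2014 to March 23, 2015 tolled the period for 225 days, extending the deadline to May 9, 2016.
By the time the defendant's absence from the jurisdiction began on September 25, 2016, the limitation period had already expired on May 9, 2016; that interval cannot revive it.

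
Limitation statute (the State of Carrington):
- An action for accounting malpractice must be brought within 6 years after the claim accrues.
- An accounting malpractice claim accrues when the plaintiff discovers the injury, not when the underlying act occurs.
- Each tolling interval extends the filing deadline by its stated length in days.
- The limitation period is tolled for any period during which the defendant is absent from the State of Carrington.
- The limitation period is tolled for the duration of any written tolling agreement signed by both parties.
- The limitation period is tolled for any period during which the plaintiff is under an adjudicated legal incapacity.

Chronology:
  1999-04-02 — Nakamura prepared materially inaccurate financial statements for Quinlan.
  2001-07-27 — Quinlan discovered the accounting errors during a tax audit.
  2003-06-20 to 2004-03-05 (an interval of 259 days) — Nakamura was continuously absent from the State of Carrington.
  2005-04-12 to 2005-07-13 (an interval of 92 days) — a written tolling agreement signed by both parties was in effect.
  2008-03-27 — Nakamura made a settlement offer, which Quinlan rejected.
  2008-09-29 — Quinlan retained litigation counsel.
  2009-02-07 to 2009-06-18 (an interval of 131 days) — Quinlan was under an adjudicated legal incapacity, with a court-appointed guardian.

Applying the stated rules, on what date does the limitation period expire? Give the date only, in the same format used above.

2008-07-12

The claim did not accrue until Quinlan discovered the injury on 2001-07-27; the 1999-04-02 act date does not start the clock under the stated rule.
The untolled deadline — 6 years after 2001-07-27 — is 2007-07-27.
The defendant's absence from the jurisdiction from 2003-06-20 to 2004-03-05 tolled the period for 259 days, extending the deadline to 2008-04-11.
The written tolling agreement from 2005-04-12 to 2005-07-13 tolled the period for 92 days, extending the deadline to 2008-07-12.
By the time the plaintiff's legal incapacity began on 2009-02-07, the limitation period had already expired on 2008-07-12; that interval cannot revive it.
Nothing else in the chronology tolls or restarts the period.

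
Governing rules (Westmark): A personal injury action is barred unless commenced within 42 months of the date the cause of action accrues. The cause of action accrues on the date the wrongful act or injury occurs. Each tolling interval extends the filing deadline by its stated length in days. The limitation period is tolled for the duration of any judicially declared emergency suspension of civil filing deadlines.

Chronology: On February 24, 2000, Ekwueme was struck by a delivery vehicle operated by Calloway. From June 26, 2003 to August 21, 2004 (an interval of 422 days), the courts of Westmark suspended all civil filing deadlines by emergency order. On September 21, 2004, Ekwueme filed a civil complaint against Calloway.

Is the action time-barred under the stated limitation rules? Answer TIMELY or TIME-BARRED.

The claim accrued on February 24, 2000, when the wrongful act occurred.
The untolled deadline — 42 months after February 24, 2000 — is August 24, 2003.
The emergency suspension of filing deadlines from June 26, 2003 to August 21, 2004 tolled the period for 422 days, extending the deadline to October 19, 2004.
The September 21, 2004 filing precedes the October 19, 2004 deadline; the claim is timely.

TIMELY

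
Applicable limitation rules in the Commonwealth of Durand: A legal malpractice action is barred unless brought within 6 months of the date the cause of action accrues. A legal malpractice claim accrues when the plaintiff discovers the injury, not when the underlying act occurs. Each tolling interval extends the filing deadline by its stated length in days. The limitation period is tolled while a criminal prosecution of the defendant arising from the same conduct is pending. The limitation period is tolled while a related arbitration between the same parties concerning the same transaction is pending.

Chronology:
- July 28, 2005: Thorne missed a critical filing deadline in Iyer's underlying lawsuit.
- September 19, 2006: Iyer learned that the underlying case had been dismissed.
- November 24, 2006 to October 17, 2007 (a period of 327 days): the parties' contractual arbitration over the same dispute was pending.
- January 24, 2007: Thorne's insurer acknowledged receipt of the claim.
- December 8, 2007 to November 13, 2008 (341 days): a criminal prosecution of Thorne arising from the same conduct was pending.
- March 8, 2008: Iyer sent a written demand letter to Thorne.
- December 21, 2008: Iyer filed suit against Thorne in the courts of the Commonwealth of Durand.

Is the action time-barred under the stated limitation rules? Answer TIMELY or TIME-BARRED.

The claim did not accrue until Iyer discovered the injury on September 19, 2006; the July 28, 2005 act date does not start the clock under the stated rule.
6 months from September 19, 2006 is March 19, 2007.
The period was tolled for 327 days by the pending related arbitration (November 24, 2006 to October 17, 2007), pushing the deadline to February 9, 2008.
The pending criminal prosecution from December 8, 2007 to November 13, 2008 tolled the period for 341 days, extending the deadline to January 15, 2009.
None of the other events listed affects the running of the period under the stated rules.
Iyer filed on December 21, 2008, before the January 15, 2009 deadline, so the action is timely.

TIMELY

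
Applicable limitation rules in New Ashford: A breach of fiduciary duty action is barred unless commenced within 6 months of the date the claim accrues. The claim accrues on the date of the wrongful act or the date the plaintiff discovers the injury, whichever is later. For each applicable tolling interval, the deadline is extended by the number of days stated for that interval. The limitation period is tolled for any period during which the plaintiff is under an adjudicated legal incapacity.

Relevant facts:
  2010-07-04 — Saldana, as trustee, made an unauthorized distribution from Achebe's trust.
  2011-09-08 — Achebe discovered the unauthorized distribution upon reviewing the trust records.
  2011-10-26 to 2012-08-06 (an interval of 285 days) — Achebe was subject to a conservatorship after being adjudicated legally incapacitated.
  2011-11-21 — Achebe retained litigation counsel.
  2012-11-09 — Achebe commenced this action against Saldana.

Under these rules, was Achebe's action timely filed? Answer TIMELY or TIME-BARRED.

Because discovery on 2011-09-08 post-dates the 2010-07-04 act, accrual under the later-of rule falls on 2011-09-08.
Adding the 6 months base period to 2011-09-08 gives a deadline of 2012-03-08, before any tolling.
The plaintiff's legal incapacity from 2011-10-26 to 2012-08-06 tolled the period for 285 days, extending the deadline to 2012-12-18.
Nothing else in the chronology tolls or restarts the period.
Achebe filed on 2012-11-09, before the 2012-12-18 deadline, so the action is timely.

TIMELY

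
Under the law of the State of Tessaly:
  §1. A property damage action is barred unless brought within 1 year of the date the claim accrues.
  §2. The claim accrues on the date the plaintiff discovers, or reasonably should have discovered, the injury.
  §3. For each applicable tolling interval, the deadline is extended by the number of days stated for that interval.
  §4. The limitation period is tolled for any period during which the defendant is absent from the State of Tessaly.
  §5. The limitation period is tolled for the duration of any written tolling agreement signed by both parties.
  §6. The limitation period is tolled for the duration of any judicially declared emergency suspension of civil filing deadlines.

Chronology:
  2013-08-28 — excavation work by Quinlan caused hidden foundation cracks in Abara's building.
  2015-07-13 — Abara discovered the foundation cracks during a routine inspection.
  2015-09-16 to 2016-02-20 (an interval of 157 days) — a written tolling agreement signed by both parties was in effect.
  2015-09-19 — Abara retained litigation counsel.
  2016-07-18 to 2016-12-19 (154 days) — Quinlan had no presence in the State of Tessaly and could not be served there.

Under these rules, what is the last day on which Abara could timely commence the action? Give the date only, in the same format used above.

Under the discovery rule, the claim accrued on 2015-07-13, when Abara discovered the injury — not on the 2013-08-28 date of the underlying act.
1 year from 2015-07-13 is 2016-07-13.
The written tolling agreement from 2015-09-16 to 2016-02-20 tolled the period for 157 days, extending the deadline to 2016-12-17.
The defendant's absence from the jurisdiction from 2016-07-18 to 2016-12-19 tolled the period for 154 days, extending the deadline to 2017-05-20.
None of the other events listed affects the running of the period under the stated rules.

2017-05-20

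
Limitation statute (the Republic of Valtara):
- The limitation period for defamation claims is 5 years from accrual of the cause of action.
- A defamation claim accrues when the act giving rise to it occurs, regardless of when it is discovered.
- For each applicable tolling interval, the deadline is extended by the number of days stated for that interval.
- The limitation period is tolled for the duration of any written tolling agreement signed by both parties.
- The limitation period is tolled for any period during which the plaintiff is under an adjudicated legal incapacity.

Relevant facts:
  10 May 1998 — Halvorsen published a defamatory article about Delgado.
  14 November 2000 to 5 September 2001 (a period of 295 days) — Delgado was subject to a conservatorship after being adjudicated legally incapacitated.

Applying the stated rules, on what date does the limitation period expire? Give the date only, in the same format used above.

The limitation period began to run on 10 May 1998.
Adding the 5 years base period to 10 May 1998 gives a deadline of 10 May 2003, before any tolling.
The period was tolled for 295 days by the plaintiff's legal incapacity (14 November 2000 to 5 September 2001), pushing the deadline to 29 February 2004.

29 February 2004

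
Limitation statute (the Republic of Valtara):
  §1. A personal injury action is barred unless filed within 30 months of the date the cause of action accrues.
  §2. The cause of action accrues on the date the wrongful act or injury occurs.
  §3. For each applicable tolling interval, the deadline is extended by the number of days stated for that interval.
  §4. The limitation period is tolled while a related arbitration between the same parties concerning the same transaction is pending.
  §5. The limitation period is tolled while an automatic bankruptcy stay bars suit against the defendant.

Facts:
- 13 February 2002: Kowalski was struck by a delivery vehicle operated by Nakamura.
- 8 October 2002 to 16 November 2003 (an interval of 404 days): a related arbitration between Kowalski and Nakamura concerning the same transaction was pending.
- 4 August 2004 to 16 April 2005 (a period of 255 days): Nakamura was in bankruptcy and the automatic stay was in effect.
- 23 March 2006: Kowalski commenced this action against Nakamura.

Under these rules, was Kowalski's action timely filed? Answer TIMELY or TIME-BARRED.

TIMELY

The limitation period began to run on 13 February 2002.
Adding the 30 months base period to 13 February 2002 gives a deadline of 13 August 2004, before any tolling.
The pending related arbitration from 8 October 2002 to 16 November 2003 tolled the period for 404 days, extending the deadline to 21 September 2005.
Because the automatic bankruptcy stay ran from 4 August 2004 to 16 April 2005, the deadline is extended by 255 days to 3 June 2006.
Kowalski filed on 23 March 2006, before the 3 June 2006 deadline, so the action is timely.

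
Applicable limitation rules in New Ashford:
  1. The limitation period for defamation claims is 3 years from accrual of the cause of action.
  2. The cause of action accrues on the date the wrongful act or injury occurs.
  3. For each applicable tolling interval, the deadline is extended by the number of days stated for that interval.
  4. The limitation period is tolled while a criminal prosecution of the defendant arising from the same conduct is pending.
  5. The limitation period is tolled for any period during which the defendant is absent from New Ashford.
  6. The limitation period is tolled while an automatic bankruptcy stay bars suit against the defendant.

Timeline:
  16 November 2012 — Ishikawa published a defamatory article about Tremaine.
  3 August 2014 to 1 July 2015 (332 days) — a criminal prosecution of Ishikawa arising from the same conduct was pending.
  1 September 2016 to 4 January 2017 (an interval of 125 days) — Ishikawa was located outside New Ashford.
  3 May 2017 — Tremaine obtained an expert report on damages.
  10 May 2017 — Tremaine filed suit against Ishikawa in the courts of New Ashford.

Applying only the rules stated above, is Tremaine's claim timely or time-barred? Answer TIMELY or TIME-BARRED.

TIME-BARRED

The limitation period began to run on 16 November 2012.
The untolled deadline — 3 years after 16 November 2012 — is 16 November 2015.
Because the pending criminal prosecution ran from 3 August 2014 to 1 July 2015, the deadline is extended by 332 days to 13 October 2016.
The period was tolled for 125 days by the defendant's absence from the jurisdiction (1 September 2016 to 4 January 2017), pushing the deadline to 15 February 2017.
Nothing else in the chronology tolls or restarts the period.
Filing on 10 May 2017 missed the 15 February 2017 deadline — the action is time-barred.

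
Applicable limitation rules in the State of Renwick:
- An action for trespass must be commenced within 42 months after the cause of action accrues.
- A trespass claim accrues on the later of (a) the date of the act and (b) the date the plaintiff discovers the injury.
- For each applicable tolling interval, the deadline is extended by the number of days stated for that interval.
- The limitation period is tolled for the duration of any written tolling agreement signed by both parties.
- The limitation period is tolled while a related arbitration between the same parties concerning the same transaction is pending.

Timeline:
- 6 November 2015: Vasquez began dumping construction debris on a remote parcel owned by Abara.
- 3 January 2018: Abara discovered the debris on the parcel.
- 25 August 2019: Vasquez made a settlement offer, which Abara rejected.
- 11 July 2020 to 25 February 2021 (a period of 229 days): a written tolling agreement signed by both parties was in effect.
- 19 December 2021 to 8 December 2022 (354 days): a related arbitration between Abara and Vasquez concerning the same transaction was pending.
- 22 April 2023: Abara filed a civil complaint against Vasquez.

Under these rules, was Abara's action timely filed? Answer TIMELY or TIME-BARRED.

TIME-BARRED

Taking the later of the act (6 November 2015) and discovery (3 January 2018), the claim accrued on 3 January 2018.
42 months from 3 January 2018 is 3 July 2021.
Because the written tolling agreement ran from 11 July 2020 to 25 February 2021, the deadline is extended by 229 days to 17 February 2022.
The period was tolled for 354 days by the pending related arbitration (19 December 2021 to 8 December 2022), pushing the deadline to 6 February 2023.
The other events in the timeline have no effect on the limitation period under the stated rules.
Filing on 22 April 2023 missed the 6 February 2023 deadline — the action is time-barred.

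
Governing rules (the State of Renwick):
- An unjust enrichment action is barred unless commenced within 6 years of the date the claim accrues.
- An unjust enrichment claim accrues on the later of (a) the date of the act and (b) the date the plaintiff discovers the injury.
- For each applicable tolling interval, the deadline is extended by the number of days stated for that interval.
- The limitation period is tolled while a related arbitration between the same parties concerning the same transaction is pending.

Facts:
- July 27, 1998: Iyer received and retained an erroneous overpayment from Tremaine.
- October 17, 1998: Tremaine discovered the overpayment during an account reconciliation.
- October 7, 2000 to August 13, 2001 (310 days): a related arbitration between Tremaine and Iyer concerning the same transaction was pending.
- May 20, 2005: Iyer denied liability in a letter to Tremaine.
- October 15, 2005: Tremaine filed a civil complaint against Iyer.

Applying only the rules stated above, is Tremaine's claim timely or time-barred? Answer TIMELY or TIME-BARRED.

TIME-BARRED

Because discovery on October 17, 1998 post-dates the July 27, 1998 act, accrual under the later-of rule falls on October 17, 1998.
The untolled deadline — 6 years after October 17, 1998 — is October 17, 2004.
The period was tolled for 310 days by the pending related arbitration (October 7, 2000 to August 13, 2001), pushing the deadline to August 23, 2005.
The other events in the timeline have no effect on the limitation period under the stated rules.
The October 15, 2005 filing falls after the August 23, 2005 deadline; the claim is time-barred.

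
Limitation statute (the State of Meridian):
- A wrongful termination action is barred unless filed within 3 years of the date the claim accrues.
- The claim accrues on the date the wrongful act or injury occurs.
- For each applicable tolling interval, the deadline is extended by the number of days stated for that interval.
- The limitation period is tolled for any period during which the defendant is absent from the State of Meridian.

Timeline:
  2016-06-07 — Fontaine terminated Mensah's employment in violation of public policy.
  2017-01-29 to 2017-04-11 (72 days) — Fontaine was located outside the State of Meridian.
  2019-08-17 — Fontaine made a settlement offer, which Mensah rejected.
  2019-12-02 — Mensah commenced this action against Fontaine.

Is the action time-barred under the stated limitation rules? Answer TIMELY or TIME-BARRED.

TIME-BARRED

The claim accrued on 2016-06-07, when the wrongful act occurred.
Adding the 3 years base period to 2016-06-07 gives a deadline of 2019-06-07, before any tolling.
The period was tolled for 72 days by the defendant's absence from the jurisdiction (2017-01-29 to 2017-04-11), pushing the deadline to 2019-08-18.
None of the other events listed affects the running of the period under the stated rules.
Mensah filed on 2019-12-02, after the 2019-08-18 deadline, so the action is time-barred.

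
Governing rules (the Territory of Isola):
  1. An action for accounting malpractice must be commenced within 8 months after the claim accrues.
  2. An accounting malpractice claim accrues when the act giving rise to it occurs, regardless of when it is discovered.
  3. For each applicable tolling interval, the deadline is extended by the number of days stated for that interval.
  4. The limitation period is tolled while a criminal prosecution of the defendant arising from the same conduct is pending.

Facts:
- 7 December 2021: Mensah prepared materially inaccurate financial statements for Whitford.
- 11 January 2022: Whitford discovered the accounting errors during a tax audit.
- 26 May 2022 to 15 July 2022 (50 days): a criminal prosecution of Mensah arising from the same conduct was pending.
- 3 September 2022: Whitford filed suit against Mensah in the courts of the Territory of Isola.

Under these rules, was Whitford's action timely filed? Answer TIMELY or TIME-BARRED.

TIMELY

Because the rule ties accrual to occurrence, the claim accrued on 7 December 2021, not on the 11 January 2022 discovery date.
The untolled deadline — 8 months after 7 December 2021 — is 7 August 2022.
The period was tolled for 50 days by the pending criminal prosecution (26 May 2022 to 15 July 2022), pushing the deadline to 26 September 2022.
Filing on 3 September 2022 beat the 26 September 2022 deadline — the action is timely.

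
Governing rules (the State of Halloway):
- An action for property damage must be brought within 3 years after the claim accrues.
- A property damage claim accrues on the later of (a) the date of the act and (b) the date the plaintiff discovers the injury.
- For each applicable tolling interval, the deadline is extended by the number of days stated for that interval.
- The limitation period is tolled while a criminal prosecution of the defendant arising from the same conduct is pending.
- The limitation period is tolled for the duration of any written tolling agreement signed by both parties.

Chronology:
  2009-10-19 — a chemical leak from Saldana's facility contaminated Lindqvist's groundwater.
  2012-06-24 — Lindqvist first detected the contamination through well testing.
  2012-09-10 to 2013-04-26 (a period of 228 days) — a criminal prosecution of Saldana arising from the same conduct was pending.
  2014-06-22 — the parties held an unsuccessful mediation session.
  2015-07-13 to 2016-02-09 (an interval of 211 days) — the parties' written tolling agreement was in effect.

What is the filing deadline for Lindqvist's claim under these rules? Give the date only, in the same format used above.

2016-09-05

Because discovery on 2012-06-24 post-dates the 2009-10-19 act, accrual under the later-of rule falls on 2012-06-24.
3 years from 2012-06-24 is 2015-06-24.
The period was tolled for 228 days by the pending criminal prosecution (2012-09-10 to 2013-04-26), pushing the deadline to 2016-02-07.
The period was tolled for 211 days by the written tolling agreement (2015-07-13 to 2016-02-09), pushing the deadline to 2016-09-05.
Nothing else in the chronology tolls or restarts the period.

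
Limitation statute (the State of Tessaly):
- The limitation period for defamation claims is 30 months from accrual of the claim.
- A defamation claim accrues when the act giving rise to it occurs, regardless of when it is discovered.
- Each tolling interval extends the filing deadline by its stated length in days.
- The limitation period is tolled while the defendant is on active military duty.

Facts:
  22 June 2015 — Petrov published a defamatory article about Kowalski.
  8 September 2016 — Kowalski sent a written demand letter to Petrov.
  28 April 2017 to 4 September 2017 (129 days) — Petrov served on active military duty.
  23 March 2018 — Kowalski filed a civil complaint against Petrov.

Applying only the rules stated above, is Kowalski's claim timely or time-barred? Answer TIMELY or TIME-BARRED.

The limitation period began to run on 22 June 2015.
Adding the 30 months base period to 22 June 2015 gives a deadline of 22 December 2017, before any tolling.
The defendant's active military service from 28 April 2017 to 4 September 2017 tolled the period for 129 days, extending the deadline to 30 April 2018.
Nothing else in the chronology tolls or restarts the period.
Kowalski filed on 23 March 2018, before the 30 April 2018 deadline, so the action is timely.

TIMELY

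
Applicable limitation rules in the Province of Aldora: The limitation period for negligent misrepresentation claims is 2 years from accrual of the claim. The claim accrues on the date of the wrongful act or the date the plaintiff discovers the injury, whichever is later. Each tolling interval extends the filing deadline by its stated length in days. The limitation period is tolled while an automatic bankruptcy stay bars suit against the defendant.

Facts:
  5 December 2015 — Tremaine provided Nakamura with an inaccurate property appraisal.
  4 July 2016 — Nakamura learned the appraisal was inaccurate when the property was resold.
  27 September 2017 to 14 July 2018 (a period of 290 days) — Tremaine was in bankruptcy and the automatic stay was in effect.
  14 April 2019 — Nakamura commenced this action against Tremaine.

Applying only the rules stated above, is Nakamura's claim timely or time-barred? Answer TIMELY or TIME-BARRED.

The claim accrued on 4 July 2016 — the later of the 5 December 2015 act and the 4 July 2016 discovery.
Adding the 2 years base period to 4 July 2016 gives a deadline of 4 July 2018, before any tolling.
The period was tolled for 290 days by the automatic bankruptcy stay (27 September 2017 to 14 July 2018), pushing the deadline to 20 April 2019.
Nakamura filed on 14 April 2019, before the 20 April 2019 deadline, so the action is timely.

TIMELY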